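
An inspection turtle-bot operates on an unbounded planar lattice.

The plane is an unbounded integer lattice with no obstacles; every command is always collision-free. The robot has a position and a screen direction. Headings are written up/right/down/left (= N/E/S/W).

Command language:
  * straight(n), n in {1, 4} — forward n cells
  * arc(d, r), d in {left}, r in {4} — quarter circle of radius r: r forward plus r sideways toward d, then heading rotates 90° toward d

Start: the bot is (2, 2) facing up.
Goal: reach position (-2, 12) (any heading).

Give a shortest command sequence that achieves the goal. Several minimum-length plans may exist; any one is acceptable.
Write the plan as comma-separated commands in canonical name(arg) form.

straight(4), straight(1), straight(1), arc(left, 4)

start: (2, 2) facing up
1. straight(4) → (2, 6) facing up
2. straight(1) → (2, 7) facing up
3. straight(1) → (2, 8) facing up
4. arc(left, 4) → (-2, 12) facing left
no 3-step plan works, so 4 is optimal.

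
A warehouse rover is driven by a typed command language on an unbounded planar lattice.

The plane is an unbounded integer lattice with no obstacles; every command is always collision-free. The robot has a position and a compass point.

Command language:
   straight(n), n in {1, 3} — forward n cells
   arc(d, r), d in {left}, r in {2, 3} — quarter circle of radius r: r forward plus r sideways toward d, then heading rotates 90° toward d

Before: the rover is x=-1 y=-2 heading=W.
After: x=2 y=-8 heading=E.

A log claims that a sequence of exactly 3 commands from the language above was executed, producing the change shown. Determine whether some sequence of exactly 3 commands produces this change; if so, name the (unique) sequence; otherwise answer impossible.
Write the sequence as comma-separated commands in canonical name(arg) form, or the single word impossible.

key: order matters: swapping arc(left, 3) and straight(3) lands elsewhere
from: x=-1 y=-2 heading=W
[1] after arc(left, 3): x=-4 y=-5 heading=S
[2] after arc(left, 3): x=-1 y=-8 heading=E
[3] after straight(3): x=2 y=-8 heading=E
no rival 3-sequence matches.

arc(left, 3), arc(left, 3), straight(3)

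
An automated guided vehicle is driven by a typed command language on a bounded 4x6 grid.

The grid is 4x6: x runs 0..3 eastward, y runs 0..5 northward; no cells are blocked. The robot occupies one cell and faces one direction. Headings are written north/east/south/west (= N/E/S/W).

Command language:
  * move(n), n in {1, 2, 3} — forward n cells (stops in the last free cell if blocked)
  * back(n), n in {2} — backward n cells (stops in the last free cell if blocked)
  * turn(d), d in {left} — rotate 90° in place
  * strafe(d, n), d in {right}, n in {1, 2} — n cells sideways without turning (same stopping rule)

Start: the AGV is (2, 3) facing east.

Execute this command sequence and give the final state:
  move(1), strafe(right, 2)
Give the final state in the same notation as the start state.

(3, 1) facing east

t0: (2, 3) facing east
[1] after move(1): (3, 3) facing east
[2] after strafe(right, 2): (3, 1) facing east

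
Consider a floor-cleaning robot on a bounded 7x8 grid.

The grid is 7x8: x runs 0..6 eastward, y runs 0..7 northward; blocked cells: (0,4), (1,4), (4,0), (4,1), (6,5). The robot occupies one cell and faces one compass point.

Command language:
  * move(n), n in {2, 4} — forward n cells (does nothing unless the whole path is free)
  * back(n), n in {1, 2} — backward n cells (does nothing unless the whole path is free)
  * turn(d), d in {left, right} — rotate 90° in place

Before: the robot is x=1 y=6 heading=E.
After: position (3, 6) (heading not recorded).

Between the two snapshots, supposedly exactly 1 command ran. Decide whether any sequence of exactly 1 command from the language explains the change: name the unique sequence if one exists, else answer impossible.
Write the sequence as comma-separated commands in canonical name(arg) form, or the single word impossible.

move(2)

begin: x=1 y=6 heading=E
[1] after move(2): x=3 y=6 heading=E
all 6 alternatives checked — unique.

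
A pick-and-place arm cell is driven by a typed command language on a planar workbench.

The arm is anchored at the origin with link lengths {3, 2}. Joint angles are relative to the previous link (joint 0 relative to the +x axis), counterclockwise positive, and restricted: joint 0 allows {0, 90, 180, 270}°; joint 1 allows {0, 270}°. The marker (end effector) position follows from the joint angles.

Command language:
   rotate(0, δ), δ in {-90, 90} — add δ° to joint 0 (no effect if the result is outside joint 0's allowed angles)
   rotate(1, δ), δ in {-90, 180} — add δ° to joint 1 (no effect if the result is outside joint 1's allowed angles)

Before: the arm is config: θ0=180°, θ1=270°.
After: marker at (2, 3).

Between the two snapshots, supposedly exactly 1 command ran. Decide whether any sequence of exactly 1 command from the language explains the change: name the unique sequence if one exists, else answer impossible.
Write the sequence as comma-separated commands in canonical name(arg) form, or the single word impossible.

initial: config: θ0=180°, θ1=270°
[1] after rotate(0, -90): config: θ0=90°, θ1=270°
no other 1-command option fits: unique.

rotate(0, -90)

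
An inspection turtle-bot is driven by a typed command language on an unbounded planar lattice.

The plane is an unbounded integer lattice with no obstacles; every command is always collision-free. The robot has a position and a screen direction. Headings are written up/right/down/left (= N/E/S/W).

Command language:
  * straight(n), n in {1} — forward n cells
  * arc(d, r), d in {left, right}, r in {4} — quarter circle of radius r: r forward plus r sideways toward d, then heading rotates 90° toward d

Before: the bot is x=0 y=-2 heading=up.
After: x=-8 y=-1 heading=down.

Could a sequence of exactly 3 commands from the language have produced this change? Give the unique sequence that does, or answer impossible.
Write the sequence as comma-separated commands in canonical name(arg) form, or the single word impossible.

key: position moved to (-8,-1) AND the heading swung to S — translation plus rotation needed
initial: x=0 y=-2 heading=up
1. straight(1) → x=0 y=-1 heading=up
2. arc(left, 4) → x=-4 y=3 heading=left
3. arc(left, 4) → x=-8 y=-1 heading=down
uniquely the one of 27 3-step routes that fits.

straight(1), arc(left, 4), arc(left, 4)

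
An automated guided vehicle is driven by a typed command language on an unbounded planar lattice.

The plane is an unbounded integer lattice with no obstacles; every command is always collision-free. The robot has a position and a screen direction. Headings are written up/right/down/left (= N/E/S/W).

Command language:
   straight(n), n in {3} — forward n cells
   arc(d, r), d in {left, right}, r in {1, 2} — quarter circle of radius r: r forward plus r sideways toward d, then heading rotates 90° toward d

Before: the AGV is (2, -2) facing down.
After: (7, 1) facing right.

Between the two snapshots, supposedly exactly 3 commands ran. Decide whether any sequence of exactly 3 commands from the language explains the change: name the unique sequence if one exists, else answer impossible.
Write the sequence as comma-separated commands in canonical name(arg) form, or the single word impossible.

key: order matters: swapping arc(left, 1) and arc(right, 2) lands elsewhere
from: (2, -2) facing down
1. arc(left, 1) → (3, -3) facing right
2. arc(left, 2) → (5, -1) facing up
3. arc(right, 2) → (7, 1) facing right
no rival 3-sequence matches.

arc(left, 1), arc(left, 2), arc(right, 2)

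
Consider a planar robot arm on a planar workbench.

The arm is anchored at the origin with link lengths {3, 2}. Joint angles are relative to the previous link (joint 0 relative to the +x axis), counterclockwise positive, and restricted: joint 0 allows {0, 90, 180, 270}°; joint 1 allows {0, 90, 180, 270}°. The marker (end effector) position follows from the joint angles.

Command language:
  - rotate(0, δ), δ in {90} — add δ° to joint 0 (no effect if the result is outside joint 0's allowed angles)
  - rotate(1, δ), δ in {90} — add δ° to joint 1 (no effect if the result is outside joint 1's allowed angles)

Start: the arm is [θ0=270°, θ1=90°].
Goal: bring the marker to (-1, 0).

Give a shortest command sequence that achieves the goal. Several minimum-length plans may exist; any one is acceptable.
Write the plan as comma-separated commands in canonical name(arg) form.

from: [θ0=270°, θ1=90°]
[1] after rotate(0, 90): [θ0=0°, θ1=90°]
[2] after rotate(0, 90): [θ0=90°, θ1=90°]
[3] after rotate(0, 90): [θ0=180°, θ1=90°]
[4] after rotate(1, 90): [θ0=180°, θ1=180°]
shorter routes all fall short; 4 is best.

rotate(0, 90), rotate(0, 90), rotate(0, 90), rotate(1, 90)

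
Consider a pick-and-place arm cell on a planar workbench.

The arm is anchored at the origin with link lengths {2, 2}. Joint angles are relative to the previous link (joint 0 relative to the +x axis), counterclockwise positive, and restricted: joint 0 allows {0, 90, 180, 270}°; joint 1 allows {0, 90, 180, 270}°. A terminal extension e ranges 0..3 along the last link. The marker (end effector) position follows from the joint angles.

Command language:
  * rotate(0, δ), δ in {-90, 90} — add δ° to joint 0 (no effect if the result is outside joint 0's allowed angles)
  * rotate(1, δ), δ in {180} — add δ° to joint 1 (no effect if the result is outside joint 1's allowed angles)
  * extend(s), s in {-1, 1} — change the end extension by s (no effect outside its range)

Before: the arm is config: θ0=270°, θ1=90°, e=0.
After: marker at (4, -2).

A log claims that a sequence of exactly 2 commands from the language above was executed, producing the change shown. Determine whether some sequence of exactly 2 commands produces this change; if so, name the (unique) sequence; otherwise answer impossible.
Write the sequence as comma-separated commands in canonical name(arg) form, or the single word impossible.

extend(1), extend(1)

from: config: θ0=270°, θ1=90°, e=0
[1] after extend(1): config: θ0=270°, θ1=90°, e=1
[2] after extend(1): config: θ0=270°, θ1=90°, e=2
uniquely the one of 25 2-step routes that fits.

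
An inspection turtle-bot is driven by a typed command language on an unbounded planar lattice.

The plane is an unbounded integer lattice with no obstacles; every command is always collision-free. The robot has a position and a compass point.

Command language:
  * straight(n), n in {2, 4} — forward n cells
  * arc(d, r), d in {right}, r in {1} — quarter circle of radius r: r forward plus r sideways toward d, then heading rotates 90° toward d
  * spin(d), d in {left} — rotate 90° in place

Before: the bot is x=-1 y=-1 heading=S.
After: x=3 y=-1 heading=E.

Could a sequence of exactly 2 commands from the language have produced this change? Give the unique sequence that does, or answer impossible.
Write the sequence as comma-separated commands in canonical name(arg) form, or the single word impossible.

key: position moved to (3,-1) AND the heading swung to E — translation plus rotation needed
from: x=-1 y=-1 heading=S
t=1 spin(left) ⇒ x=-1 y=-1 heading=E
t=2 straight(4) ⇒ x=3 y=-1 heading=E
no other 2-command option fits: unique.

spin(left), straight(4)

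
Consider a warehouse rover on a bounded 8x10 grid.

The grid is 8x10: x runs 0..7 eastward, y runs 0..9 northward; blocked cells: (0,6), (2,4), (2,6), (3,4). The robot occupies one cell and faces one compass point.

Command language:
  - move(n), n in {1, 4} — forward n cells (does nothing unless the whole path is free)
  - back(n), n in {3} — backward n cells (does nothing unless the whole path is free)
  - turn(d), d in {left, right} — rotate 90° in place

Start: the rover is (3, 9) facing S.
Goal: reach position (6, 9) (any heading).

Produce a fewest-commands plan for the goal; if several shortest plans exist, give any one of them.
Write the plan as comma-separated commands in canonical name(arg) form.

turn(right), back(3)

begin: (3, 9) facing S
[1] after turn(right): (3, 9) facing W
[2] after back(3): (6, 9) facing W
minimal: 2 command(s), checked below 2.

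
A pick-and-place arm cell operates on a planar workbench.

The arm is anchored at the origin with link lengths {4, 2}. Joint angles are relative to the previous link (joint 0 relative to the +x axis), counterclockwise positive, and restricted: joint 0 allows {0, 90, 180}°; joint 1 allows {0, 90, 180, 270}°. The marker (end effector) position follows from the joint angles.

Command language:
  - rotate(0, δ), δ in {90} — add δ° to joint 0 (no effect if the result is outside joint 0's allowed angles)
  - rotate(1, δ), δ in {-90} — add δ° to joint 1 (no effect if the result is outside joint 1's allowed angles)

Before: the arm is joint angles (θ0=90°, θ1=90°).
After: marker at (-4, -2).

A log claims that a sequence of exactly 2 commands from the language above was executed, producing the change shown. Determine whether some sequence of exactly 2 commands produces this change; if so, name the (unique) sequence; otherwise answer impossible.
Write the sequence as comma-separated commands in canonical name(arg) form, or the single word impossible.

t0: joint angles (θ0=90°, θ1=90°)
1. rotate(0, 90) → joint angles (θ0=180°, θ1=90°)
2. rotate(0, 90) → joint angles (θ0=180°, θ1=90°)
no rival 2-sequence matches.

rotate(0, 90), rotate(0, 90)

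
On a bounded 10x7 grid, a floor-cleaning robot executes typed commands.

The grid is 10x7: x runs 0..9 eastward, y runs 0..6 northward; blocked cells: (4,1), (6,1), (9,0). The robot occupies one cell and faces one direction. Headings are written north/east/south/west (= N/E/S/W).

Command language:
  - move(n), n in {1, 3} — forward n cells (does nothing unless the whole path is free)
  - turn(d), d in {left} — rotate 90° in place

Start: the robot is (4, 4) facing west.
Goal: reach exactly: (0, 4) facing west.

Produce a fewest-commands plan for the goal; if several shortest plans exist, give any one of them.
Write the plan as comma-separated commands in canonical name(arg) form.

initial: (4, 4) facing west
t=1 move(3) ⇒ (1, 4) facing west
t=2 move(1) ⇒ (0, 4) facing west
minimal: 2 command(s), checked below 2.

move(3), move(1)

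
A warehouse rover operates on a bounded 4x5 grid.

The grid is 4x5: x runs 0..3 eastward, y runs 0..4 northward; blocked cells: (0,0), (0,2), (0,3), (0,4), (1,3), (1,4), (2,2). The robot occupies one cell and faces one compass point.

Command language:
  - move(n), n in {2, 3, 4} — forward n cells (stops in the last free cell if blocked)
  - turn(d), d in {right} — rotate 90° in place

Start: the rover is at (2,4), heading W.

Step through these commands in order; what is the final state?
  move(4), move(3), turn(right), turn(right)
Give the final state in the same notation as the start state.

t0: at (2,4), heading W
step 1 (move(4)): at (2,4), heading W
step 2 (move(3)): at (2,4), heading W
step 3 (turn(right)): at (2,4), heading N
step 4 (turn(right)): at (2,4), heading E

at (2,4), heading E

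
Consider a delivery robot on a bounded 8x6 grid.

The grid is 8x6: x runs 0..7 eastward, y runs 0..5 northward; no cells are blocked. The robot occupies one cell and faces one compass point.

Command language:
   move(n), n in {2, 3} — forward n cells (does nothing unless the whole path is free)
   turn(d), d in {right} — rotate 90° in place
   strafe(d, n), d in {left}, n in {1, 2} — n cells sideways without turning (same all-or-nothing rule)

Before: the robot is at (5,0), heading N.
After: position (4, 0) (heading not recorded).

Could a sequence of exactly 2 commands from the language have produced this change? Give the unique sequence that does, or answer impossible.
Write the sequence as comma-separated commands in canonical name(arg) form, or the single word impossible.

key: running turn(right) before strafe(left, 1) would end elsewhere — order is forced
from: at (5,0), heading N
step 1 (strafe(left, 1)): at (4,0), heading N
step 2 (turn(right)): at (4,0), heading E
uniquely the one of 25 2-step routes that fits.

strafe(left, 1), turn(right)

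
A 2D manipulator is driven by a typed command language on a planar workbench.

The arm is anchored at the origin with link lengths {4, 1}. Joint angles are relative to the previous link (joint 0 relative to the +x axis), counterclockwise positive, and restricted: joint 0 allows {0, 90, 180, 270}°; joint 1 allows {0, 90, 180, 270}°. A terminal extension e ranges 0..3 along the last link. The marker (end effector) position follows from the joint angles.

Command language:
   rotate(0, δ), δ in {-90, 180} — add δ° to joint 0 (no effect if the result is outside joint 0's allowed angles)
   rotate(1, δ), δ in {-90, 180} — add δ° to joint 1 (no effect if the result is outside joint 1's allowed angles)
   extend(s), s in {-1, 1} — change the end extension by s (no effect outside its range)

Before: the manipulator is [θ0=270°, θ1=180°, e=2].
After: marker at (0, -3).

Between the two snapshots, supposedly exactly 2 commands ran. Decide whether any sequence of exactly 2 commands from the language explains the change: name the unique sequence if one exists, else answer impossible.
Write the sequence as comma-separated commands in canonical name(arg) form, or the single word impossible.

initial: [θ0=270°, θ1=180°, e=2]
step 1 (extend(-1)): [θ0=270°, θ1=180°, e=1]
step 2 (extend(-1)): [θ0=270°, θ1=180°, e=0]
no rival 2-sequence matches.

extend(-1), extend(-1)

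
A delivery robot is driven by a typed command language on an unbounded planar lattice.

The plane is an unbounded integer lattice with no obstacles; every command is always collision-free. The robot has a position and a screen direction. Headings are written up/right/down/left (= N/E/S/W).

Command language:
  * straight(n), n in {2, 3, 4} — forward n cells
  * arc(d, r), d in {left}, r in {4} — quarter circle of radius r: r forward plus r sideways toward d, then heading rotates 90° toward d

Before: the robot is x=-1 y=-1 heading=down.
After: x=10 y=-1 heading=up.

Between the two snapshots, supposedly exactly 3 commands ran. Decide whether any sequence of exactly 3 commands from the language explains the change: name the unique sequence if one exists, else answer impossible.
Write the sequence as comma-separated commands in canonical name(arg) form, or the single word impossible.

arc(left, 4), straight(3), arc(left, 4)

key: cell and facing (now N) both changed — the 3 commands mix motion and turning
initial: x=-1 y=-1 heading=down
t=1 arc(left, 4) ⇒ x=3 y=-5 heading=right
t=2 straight(3) ⇒ x=6 y=-5 heading=right
t=3 arc(left, 4) ⇒ x=10 y=-1 heading=up
no other 3-command option fits: unique.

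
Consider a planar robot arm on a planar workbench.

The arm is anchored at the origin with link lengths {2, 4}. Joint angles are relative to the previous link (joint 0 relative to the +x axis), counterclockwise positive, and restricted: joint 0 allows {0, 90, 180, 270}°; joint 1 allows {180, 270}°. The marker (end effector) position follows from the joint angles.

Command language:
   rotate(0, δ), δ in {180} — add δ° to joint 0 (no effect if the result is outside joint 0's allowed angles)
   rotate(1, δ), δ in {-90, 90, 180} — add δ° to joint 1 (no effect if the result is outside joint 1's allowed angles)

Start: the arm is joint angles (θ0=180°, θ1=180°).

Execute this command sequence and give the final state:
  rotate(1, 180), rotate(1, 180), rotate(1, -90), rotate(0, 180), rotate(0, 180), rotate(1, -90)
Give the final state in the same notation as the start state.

joint angles (θ0=180°, θ1=180°)

from: joint angles (θ0=180°, θ1=180°)
t=1 rotate(1, 180) ⇒ joint angles (θ0=180°, θ1=180°)
t=2 rotate(1, 180) ⇒ joint angles (θ0=180°, θ1=180°)
t=3 rotate(1, -90) ⇒ joint angles (θ0=180°, θ1=180°)
t=4 rotate(0, 180) ⇒ joint angles (θ0=0°, θ1=180°)
t=5 rotate(0, 180) ⇒ joint angles (θ0=180°, θ1=180°)
t=6 rotate(1, -90) ⇒ joint angles (θ0=180°, θ1=180°)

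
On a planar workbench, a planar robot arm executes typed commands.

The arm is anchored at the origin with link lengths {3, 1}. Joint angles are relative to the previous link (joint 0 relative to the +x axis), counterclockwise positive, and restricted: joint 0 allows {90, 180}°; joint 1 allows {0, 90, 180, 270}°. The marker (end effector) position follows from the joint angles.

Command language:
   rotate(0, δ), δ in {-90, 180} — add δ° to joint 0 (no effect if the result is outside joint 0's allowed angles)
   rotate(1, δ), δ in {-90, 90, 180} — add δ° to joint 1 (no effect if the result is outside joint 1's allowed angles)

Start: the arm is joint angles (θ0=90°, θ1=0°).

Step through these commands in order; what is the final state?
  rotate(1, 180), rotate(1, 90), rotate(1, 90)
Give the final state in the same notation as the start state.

start: joint angles (θ0=90°, θ1=0°)
[1] after rotate(1, 180): joint angles (θ0=90°, θ1=180°)
[2] after rotate(1, 90): joint angles (θ0=90°, θ1=270°)
[3] after rotate(1, 90): joint angles (θ0=90°, θ1=0°)

joint angles (θ0=90°, θ1=0°)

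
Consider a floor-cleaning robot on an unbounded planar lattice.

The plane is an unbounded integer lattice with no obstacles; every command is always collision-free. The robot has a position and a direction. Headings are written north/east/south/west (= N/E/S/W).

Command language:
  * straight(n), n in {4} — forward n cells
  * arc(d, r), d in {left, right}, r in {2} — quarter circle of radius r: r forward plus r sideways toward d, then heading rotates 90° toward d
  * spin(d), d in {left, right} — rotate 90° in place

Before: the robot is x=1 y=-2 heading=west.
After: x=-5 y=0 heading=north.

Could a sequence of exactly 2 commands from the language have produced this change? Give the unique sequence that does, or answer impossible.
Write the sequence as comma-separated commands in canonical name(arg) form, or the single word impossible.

key: running arc(right, 2) before straight(4) would end elsewhere — order is forced
initial: x=1 y=-2 heading=west
step 1 (straight(4)): x=-3 y=-2 heading=west
step 2 (arc(right, 2)): x=-5 y=0 heading=north
no other 2-command option fits: unique.

straight(4), arc(right, 2)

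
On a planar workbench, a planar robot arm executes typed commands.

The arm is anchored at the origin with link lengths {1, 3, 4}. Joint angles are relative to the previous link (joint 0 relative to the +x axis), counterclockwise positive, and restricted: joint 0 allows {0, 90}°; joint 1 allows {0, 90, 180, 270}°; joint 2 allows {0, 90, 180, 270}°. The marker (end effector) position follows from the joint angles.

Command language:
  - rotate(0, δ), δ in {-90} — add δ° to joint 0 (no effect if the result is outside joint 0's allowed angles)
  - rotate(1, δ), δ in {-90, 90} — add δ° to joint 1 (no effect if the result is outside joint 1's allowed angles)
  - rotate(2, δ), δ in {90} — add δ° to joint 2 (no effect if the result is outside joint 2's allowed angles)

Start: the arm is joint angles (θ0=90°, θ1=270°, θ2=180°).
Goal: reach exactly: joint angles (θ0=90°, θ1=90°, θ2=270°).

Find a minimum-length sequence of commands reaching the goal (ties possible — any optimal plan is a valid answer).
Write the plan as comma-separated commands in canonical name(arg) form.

initial: joint angles (θ0=90°, θ1=270°, θ2=180°)
t=1 rotate(1, 90) ⇒ joint angles (θ0=90°, θ1=0°, θ2=180°)
t=2 rotate(1, 90) ⇒ joint angles (θ0=90°, θ1=90°, θ2=180°)
t=3 rotate(2, 90) ⇒ joint angles (θ0=90°, θ1=90°, θ2=270°)
minimal: 3 command(s), checked below 3.

rotate(1, 90), rotate(1, 90), rotate(2, 90)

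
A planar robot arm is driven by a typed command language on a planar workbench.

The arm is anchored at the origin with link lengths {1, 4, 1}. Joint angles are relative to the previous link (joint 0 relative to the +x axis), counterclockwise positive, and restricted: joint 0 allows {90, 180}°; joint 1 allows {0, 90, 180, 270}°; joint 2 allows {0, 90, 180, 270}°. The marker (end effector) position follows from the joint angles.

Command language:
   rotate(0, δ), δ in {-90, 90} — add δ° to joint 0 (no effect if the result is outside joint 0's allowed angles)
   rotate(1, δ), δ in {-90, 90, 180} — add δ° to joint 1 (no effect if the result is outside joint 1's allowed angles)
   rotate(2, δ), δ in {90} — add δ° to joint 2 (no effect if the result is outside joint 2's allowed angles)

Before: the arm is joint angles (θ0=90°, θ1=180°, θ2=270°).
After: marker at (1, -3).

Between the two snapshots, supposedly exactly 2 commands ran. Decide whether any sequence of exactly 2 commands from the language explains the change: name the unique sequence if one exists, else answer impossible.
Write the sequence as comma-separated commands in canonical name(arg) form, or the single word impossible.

t0: joint angles (θ0=90°, θ1=180°, θ2=270°)
t=1 rotate(2, 90) ⇒ joint angles (θ0=90°, θ1=180°, θ2=0°)
t=2 rotate(2, 90) ⇒ joint angles (θ0=90°, θ1=180°, θ2=90°)
no rival 2-sequence matches.

rotate(2, 90), rotate(2, 90)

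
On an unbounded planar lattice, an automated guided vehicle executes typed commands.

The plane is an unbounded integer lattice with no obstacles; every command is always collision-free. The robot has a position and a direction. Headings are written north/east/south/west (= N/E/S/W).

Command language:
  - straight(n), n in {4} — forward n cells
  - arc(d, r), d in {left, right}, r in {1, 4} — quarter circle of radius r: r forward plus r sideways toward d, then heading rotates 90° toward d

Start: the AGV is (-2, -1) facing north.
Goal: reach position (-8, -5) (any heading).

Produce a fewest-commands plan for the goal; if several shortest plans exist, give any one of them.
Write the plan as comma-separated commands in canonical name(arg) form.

start: (-2, -1) facing north
[1] after arc(left, 1): (-3, 0) facing west
[2] after arc(left, 4): (-7, -4) facing south
[3] after arc(right, 1): (-8, -5) facing west
minimal: 3 command(s), checked below 3.

arc(left, 1), arc(left, 4), arc(right, 1)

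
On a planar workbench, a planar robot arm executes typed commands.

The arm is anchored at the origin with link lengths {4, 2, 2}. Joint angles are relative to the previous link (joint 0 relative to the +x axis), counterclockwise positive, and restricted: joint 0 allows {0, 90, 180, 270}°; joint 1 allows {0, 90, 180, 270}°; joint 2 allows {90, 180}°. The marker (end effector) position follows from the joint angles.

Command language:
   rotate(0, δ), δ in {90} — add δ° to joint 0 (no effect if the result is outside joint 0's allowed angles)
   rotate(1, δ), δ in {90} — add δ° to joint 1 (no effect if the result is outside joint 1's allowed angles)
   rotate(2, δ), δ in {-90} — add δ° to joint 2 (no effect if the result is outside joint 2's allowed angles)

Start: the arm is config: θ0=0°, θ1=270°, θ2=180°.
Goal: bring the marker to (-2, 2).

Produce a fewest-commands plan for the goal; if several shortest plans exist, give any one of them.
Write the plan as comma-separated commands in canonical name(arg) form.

start: config: θ0=0°, θ1=270°, θ2=180°
[1] after rotate(1, 90): config: θ0=0°, θ1=0°, θ2=180°
[2] after rotate(1, 90): config: θ0=0°, θ1=90°, θ2=180°
[3] after rotate(2, -90): config: θ0=0°, θ1=90°, θ2=90°
[4] after rotate(0, 90): config: θ0=90°, θ1=90°, θ2=90°
nothing shorter than 4 reaches the goal.

rotate(1, 90), rotate(1, 90), rotate(2, -90), rotate(0, 90)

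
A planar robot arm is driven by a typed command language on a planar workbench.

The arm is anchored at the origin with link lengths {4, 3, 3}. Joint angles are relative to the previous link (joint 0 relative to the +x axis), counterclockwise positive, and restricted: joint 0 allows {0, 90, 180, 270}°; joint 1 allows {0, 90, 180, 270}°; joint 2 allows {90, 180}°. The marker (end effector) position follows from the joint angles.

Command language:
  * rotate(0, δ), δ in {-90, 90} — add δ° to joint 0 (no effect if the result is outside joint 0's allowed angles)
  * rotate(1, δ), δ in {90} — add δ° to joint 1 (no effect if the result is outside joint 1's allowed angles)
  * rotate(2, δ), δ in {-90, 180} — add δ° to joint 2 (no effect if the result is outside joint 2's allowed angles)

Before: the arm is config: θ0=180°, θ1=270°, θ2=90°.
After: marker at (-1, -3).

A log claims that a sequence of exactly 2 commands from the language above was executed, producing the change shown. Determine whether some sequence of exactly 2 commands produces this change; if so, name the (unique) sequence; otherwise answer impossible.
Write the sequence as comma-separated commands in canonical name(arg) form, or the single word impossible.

rotate(1, 90), rotate(1, 90)

t0: config: θ0=180°, θ1=270°, θ2=90°
t=1 rotate(1, 90) ⇒ config: θ0=180°, θ1=0°, θ2=90°
t=2 rotate(1, 90) ⇒ config: θ0=180°, θ1=90°, θ2=90°
no other 2-command option fits: unique.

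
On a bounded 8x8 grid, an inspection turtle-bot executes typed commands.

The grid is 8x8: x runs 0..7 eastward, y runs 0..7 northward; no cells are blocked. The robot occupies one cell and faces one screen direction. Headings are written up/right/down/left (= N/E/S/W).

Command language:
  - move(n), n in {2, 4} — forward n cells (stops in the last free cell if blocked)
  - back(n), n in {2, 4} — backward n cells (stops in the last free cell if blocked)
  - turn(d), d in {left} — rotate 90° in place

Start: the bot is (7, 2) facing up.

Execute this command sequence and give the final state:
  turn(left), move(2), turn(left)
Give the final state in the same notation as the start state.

start: (7, 2) facing up
t=1 turn(left) ⇒ (7, 2) facing left
t=2 move(2) ⇒ (5, 2) facing left
t=3 turn(left) ⇒ (5, 2) facing down

(5, 2) facing down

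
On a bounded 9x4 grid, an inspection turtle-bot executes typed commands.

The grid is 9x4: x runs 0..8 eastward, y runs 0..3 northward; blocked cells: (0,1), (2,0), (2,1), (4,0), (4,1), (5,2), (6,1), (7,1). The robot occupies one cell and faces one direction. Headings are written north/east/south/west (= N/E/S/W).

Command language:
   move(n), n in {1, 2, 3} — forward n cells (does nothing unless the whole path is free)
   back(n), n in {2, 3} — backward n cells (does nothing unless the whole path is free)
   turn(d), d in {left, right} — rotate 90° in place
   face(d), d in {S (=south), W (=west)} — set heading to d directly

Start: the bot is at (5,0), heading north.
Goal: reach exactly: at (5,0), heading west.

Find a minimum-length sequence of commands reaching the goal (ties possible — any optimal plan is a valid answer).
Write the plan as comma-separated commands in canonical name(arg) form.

begin: at (5,0), heading north
t=1 turn(left) ⇒ at (5,0), heading west
no 0-step plan works, so 1 is optimal.

turn(left)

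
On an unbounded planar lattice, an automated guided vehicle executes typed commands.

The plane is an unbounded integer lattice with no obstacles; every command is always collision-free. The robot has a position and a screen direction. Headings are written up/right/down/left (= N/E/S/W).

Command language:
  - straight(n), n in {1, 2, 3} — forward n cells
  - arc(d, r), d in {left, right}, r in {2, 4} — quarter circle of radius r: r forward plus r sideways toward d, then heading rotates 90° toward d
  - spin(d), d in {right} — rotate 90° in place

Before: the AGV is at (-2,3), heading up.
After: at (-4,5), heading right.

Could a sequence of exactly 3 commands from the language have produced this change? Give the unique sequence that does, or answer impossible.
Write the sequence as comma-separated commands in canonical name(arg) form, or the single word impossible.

key: running spin(right) before arc(left, 2) would end elsewhere — order is forced
initial: at (-2,3), heading up
1. arc(left, 2) → at (-4,5), heading left
2. spin(right) → at (-4,5), heading up
3. spin(right) → at (-4,5), heading right
no other 3-command option fits: unique.

arc(left, 2), spin(right), spin(right)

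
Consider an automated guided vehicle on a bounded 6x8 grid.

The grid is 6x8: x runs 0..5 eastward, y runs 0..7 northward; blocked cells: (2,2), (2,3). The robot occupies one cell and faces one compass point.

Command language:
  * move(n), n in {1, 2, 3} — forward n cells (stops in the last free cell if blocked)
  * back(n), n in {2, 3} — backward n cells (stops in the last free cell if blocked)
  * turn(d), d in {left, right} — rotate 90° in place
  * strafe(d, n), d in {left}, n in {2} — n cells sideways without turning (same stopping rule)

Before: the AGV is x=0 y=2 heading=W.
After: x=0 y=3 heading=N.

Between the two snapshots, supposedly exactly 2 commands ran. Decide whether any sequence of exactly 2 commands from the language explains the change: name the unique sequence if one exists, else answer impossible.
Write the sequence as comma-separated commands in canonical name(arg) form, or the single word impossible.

key: position moved to (0,3) AND the heading swung to N — translation plus rotation needed
start: x=0 y=2 heading=W
1. turn(right) → x=0 y=2 heading=N
2. move(1) → x=0 y=3 heading=N
uniquely the one of 64 2-step routes that fits.

turn(right), move(1)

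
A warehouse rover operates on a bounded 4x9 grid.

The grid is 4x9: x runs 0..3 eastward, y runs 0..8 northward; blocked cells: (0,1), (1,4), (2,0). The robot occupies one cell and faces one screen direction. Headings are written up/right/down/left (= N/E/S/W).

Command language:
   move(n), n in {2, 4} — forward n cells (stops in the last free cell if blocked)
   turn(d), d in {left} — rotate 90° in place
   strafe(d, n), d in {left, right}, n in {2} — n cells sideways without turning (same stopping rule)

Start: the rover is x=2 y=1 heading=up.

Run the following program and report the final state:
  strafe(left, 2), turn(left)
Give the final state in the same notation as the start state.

start: x=2 y=1 heading=up
[1] after strafe(left, 2): x=1 y=1 heading=up
[2] after turn(left): x=1 y=1 heading=left

x=1 y=1 heading=left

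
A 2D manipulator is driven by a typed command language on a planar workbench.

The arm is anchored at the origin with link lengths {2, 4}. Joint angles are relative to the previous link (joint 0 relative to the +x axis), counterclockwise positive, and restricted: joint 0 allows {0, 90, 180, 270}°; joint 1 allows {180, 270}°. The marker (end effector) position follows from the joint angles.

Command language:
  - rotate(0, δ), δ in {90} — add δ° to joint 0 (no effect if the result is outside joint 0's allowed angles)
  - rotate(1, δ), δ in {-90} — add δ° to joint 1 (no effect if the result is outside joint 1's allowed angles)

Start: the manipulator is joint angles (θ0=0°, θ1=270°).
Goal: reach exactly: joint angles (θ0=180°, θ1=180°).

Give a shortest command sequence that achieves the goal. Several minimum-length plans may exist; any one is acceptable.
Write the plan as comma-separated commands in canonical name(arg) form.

rotate(1, -90), rotate(0, 90), rotate(0, 90)

begin: joint angles (θ0=0°, θ1=270°)
t=1 rotate(1, -90) ⇒ joint angles (θ0=0°, θ1=180°)
t=2 rotate(0, 90) ⇒ joint angles (θ0=90°, θ1=180°)
t=3 rotate(0, 90) ⇒ joint angles (θ0=180°, θ1=180°)
minimal: 3 command(s), checked below 3.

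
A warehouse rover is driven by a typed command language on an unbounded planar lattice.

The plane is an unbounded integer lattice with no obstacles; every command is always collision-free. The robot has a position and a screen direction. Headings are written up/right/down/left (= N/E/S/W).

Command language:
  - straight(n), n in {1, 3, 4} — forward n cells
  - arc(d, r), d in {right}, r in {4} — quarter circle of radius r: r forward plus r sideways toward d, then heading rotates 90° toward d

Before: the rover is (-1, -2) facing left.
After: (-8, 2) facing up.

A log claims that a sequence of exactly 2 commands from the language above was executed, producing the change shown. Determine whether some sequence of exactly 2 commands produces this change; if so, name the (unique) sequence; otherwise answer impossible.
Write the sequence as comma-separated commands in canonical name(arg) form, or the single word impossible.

key: order matters: swapping straight(3) and arc(right, 4) lands elsewhere
begin: (-1, -2) facing left
1. straight(3) → (-4, -2) facing left
2. arc(right, 4) → (-8, 2) facing up
uniquely the one of 16 2-step routes that fits.

straight(3), arc(right, 4)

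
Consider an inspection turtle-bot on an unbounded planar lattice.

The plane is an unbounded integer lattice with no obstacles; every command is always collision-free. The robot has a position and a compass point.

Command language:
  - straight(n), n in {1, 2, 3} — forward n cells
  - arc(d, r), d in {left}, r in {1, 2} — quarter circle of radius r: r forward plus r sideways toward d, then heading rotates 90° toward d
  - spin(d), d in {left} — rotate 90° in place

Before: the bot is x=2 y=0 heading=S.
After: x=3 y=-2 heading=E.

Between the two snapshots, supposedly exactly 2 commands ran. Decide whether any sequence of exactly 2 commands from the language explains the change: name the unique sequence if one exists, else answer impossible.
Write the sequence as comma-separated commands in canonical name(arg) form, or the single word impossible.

straight(1), arc(left, 1)

key: running arc(left, 1) before straight(1) would end elsewhere — order is forced
t0: x=2 y=0 heading=S
step 1 (straight(1)): x=2 y=-1 heading=S
step 2 (arc(left, 1)): x=3 y=-2 heading=E
uniquely the one of 36 2-step routes that fits.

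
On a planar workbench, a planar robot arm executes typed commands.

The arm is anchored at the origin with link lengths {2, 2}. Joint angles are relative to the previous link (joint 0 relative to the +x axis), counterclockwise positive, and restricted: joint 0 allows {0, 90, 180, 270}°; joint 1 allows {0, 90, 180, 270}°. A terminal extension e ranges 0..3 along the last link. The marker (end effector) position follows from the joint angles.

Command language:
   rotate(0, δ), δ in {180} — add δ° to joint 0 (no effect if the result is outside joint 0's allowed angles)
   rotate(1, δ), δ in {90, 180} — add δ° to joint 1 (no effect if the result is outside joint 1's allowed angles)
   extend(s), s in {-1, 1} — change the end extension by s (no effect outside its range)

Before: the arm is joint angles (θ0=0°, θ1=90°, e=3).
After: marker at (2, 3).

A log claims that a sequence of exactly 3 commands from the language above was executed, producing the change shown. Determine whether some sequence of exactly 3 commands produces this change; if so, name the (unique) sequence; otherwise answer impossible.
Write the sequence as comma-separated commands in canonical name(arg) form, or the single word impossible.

key: running extend(-1) before extend(1) would end elsewhere — order is forced
from: joint angles (θ0=0°, θ1=90°, e=3)
1. extend(1) → joint angles (θ0=0°, θ1=90°, e=3)
2. extend(-1) → joint angles (θ0=0°, θ1=90°, e=2)
3. extend(-1) → joint angles (θ0=0°, θ1=90°, e=1)
uniquely the one of 125 3-step routes that fits.

extend(1), extend(-1), extend(-1)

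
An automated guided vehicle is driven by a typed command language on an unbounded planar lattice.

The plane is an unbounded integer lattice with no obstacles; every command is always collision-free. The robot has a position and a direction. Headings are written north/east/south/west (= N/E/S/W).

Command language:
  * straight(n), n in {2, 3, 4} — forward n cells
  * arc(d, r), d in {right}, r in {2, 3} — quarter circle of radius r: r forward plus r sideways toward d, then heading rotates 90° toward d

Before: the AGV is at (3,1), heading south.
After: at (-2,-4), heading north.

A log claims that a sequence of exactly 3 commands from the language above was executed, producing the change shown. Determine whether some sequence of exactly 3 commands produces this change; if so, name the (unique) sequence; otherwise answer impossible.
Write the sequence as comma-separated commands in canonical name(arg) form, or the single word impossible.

straight(4), arc(right, 3), arc(right, 2)

key: position moved to (-2,-4) AND the heading swung to N — translation plus rotation needed
t0: at (3,1), heading south
step 1 (straight(4)): at (3,-3), heading south
step 2 (arc(right, 3)): at (0,-6), heading west
step 3 (arc(right, 2)): at (-2,-4), heading north
uniquely the one of 125 3-step routes that fits.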